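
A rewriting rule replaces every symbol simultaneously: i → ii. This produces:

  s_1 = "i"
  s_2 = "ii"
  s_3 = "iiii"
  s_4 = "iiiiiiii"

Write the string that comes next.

Rewriting each symbol of iiiiiiii: i→ii, i→ii, i→ii, i→ii, i→ii, i→ii, i→ii, i→ii, which concatenates to ii ii ii ii ii ii ii ii.

iiiiiiiiiiiiiiii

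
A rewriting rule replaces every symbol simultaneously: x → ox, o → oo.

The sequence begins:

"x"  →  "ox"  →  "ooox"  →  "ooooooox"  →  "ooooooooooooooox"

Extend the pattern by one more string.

Rewriting the 16 symbols of ooooooooooooooox one by one yields oo oo oo oo oo oo oo oo oo oo oo oo oo oo oo ox; concatenated:

ooooooooooooooooooooooooooooooox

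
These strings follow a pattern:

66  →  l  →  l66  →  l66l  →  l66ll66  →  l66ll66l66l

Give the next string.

From term 3 onward, concatenate the last term with the second-to-last: l·66 = l66, l66·l = l66l, …
Continuing: l66ll66l66l · l66ll66 gives term 7.

l66ll66l66ll66ll66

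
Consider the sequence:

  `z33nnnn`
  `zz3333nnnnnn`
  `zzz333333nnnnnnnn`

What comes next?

zzzz33333333nnnnnnnnnn

The n-th term is n z's then 2n 3's then 2n+2 n's (n = 1, 2, …).
Setting n = 4 gives 4, 8, 10 characters in each block.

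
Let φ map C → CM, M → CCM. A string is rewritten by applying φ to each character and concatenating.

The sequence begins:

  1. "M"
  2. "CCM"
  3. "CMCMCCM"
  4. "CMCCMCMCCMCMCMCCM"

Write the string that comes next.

Rewriting the 17 symbols of CMCCMCMCCMCMCMCCM one by one yields CM CCM CM CM CCM CM CCM CM CM CCM CM CCM CM CCM CM CM CCM; concatenated:

CMCCMCMCMCCMCMCCMCMCMCCMCMCCMCMCCMCMCMCCM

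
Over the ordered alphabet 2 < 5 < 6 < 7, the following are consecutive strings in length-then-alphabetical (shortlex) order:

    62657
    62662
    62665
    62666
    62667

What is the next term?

62672

The successor of 62667 increments the rightmost position that isn't already 7 and resets every position after it to 2.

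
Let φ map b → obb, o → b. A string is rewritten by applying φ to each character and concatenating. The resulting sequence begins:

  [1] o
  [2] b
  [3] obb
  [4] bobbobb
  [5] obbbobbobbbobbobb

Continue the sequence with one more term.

bobbobbobbbobbobbbobbobbobbbobbobbbobbobb

φ(obbbobbobbbobbobb) expands symbol-by-symbol to b obb obb obb b obb obb b obb obb obb b obb obb b obb obb; joining the 17 pieces gives the next term.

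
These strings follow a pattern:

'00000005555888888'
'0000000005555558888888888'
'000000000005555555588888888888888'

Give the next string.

Reading off run lengths: 0 runs 7, 9, 11; 5 runs 4, 6, 8; 8 runs 6, 10, 14 — each is linear in n, where the shown terms are n = 2, 3, 4.
Setting n = 5 gives 13, 10, 18 characters in each block.

00000000000005555555555888888888888888888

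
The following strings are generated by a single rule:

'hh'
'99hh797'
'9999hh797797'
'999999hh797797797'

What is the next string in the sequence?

Each term wraps the previous one in 99 on the left and 797 on the right.
Applying this once more to 999999hh797797797:

99999999hh797797797797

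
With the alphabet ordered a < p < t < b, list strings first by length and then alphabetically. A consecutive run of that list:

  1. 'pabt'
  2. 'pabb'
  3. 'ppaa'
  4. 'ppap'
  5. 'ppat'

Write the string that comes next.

ppab

Treat ppat as a base-4 numeral over the given alphabet and add one, carrying through any trailing b's.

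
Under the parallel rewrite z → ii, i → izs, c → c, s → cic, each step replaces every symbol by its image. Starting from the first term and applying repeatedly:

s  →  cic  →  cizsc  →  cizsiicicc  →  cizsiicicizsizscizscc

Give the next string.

cizsiicicizsizscizscizsiicicizsiiciccizsiiciccc

Replace each of the 21 characters of cizsiicicizsizscizscc in place — c izs ii cic izs izs c izs c izs ii cic izs ii cic c izs ii cic c c — and concatenate.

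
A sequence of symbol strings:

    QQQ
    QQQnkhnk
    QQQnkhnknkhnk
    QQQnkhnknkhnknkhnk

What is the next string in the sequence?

The strings grow by a fixed suffix nkhnk each time.
Applying this once more to QQQnkhnknkhnknkhnk:

QQQnkhnknkhnknkhnknkhnk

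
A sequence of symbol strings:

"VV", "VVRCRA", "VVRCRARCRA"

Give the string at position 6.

Every step adds RCRA to the end: s(k+1) = s(k)·RCRA.
From VVRCRARCRA, 3 further steps: VVRCRARCRA → VVRCRARCRARCRA → VVRCRARCRARCRARCRA → (answer).

VVRCRARCRARCRARCRARCRA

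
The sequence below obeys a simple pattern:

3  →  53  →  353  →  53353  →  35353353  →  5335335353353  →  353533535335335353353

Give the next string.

5335335353353353533535335335353353

From term 3 onward, concatenate the second-to-last term with the last: 3·53 = 353, 53·353 = 53353, …
So term 8 is 5335335353353·353533535335335353353.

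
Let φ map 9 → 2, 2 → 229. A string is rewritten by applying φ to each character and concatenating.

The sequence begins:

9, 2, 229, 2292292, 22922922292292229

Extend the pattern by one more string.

Rewriting the 17 symbols of 22922922292292229 one by one yields 229 229 2 229 229 2 229 229 229 2 229 229 2 229 229 229 2; concatenated:

22922922292292229229229222922922292292292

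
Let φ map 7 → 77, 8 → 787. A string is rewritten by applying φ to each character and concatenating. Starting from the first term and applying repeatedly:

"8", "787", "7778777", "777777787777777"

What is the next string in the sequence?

Rewriting the 15 symbols of 777777787777777 one by one yields 77 77 77 77 77 77 77 787 77 77 77 77 77 77 77; concatenated:

7777777777777778777777777777777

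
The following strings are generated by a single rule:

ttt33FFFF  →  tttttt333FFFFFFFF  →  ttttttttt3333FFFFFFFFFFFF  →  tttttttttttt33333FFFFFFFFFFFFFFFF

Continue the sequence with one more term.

ttttttttttttttt333333FFFFFFFFFFFFFFFFFFFF

Term n consists of 3n t's, followed by n+1 3's, followed by 4n F's (n = 1, 2, …).
Setting n = 5 gives 15, 6, 20 characters in each block.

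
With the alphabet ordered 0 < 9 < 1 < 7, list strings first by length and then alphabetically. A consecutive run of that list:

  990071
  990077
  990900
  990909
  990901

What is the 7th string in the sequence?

Advancing 2 positions from 990901 through 990901 → 990907 reaches term 7.

990990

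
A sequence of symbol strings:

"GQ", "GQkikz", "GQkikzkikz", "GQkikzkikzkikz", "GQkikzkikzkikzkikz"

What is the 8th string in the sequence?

Each term is the previous one with kikz appended.
From GQkikzkikzkikzkikz, 3 further steps: GQkikzkikzkikzkikz → GQkikzkikzkikzkikzkikz → GQkikzkikzkikzkikzkikzkikz → (answer).

GQkikzkikzkikzkikzkikzkikzkikz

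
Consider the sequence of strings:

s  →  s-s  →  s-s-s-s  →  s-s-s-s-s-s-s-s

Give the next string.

Every step duplicates the string with '-' between the halves.
One more doubling of s-s-s-s-s-s-s-s gives the answer.

s-s-s-s-s-s-s-s-s-s-s-s-s-s-s-s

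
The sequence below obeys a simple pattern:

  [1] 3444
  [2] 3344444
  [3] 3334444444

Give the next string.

3333444444444

Reading off run lengths: 3 runs 1, 2, 3; 4 runs 3, 5, 7 — each is linear in n, where the shown terms are n = 2, 3, 4.
Setting n = 5 gives 4, 9 characters in each block.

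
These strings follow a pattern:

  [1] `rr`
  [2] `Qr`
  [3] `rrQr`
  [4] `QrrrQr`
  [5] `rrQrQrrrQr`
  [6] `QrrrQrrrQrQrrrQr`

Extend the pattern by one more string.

rrQrQrrrQrQrrrQrrrQrQrrrQr

This is a Fibonacci-style word recurrence s(k) = s(k−2)·s(k−1): e.g. rr·Qr = rrQr.
The next term joins rrQrQrrrQr and QrrrQrrrQrQrrrQr.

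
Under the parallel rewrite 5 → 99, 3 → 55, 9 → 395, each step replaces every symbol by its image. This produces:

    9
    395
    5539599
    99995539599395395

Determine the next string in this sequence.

Rewriting the 17 symbols of 99995539599395395 one by one yields 395 395 395 395 99 99 55 395 99 395 395 55 395 99 55 395 99; concatenated:

3953953953959999553959939539555395995539599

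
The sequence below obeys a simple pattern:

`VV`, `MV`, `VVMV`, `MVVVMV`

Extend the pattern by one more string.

VVMVMVVVMV

Each term (from the third on) is the two preceding terms concatenated in order: term 3 = VV·MV = VVMV.
The next term joins VVMV and MVVVMV.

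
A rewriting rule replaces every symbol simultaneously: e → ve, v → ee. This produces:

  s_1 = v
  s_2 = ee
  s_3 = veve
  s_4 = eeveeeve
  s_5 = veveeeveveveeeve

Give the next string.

φ(veveeeveveveeeve) expands symbol-by-symbol to ee ve ee ve ve ve ee ve ee ve ee ve ve ve ee ve; joining the 16 pieces gives the next term.

eeveeeveveveeeveeeveeeveveveeeve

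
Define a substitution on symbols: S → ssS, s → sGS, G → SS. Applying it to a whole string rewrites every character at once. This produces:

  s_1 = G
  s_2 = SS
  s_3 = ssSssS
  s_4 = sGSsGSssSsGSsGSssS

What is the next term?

sGSSSssSsGSSSssSsGSsGSssSsGSSSssSsGSSSssSsGSsGSssS

φ(sGSsGSssSsGSsGSssS) expands symbol-by-symbol to sGS SS ssS sGS SS ssS sGS sGS ssS sGS SS ssS sGS SS ssS sGS sGS ssS; joining the 18 pieces gives the next term.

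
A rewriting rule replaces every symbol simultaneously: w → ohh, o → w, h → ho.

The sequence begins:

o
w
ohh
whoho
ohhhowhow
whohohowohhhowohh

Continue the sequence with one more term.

Applying the rule to each of the 17 symbols of whohohowohhhowohh gives the pieces ohh ho w ho w ho w ohh w ho ho ho w ohh w ho ho, which concatenate to the answer.

ohhhowhowhowohhwhohohowohhwhoho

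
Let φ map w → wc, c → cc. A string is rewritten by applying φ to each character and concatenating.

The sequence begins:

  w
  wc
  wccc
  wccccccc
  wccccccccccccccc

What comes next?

Applying the rule to each of the 16 symbols of wccccccccccccccc gives the pieces wc cc cc cc cc cc cc cc cc cc cc cc cc cc cc cc, which concatenate to the answer.

wccccccccccccccccccccccccccccccc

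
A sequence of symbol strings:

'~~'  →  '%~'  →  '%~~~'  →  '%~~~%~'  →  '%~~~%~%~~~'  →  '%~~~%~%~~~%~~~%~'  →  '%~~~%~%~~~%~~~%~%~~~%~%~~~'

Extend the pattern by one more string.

This is a Fibonacci-style word recurrence s(k) = s(k−1)·s(k−2): e.g. %~·~~ = %~~~.
So term 8 is %~~~%~%~~~%~~~%~%~~~%~%~~~·%~~~%~%~~~%~~~%~.

%~~~%~%~~~%~~~%~%~~~%~%~~~%~~~%~%~~~%~~~%~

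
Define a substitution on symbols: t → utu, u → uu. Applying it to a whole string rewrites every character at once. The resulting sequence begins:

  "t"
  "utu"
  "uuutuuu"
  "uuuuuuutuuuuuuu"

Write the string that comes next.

Rewriting the 15 symbols of uuuuuuutuuuuuuu one by one yields uu uu uu uu uu uu uu utu uu uu uu uu uu uu uu; concatenated:

uuuuuuuuuuuuuuutuuuuuuuuuuuuuuu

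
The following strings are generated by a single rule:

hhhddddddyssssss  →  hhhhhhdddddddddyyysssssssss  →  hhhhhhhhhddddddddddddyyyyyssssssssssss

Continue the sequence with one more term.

Term n consists of 3n h's, followed by 3n+3 d's, followed by 2n-1 y's, followed by 3n+3 s's (n = 1, 2, …).
Setting n = 4 gives 12, 15, 7, 15 characters in each block.

hhhhhhhhhhhhdddddddddddddddyyyyyyysssssssssssssss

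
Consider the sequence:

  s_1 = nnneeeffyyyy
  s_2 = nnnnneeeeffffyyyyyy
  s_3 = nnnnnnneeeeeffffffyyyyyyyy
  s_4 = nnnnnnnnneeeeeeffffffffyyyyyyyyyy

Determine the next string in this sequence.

Reading off run lengths: n runs 3, 5, 7, 9; e runs 3, 4, 5, 6; f runs 2, 4, 6, 8; y runs 4, 6, 8, 10 — each is linear in n, where the shown terms are n = 2, 3, 4, 5.
Setting n = 6 gives 11, 7, 10, 12 characters in each block.

nnnnnnnnnnneeeeeeeffffffffffyyyyyyyyyyyy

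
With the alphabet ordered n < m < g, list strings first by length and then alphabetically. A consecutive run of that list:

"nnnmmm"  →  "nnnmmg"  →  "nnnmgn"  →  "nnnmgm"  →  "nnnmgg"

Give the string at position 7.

nnngnm

Advancing 2 positions from nnnmgg through nnnmgg → nnngnn reaches term 7.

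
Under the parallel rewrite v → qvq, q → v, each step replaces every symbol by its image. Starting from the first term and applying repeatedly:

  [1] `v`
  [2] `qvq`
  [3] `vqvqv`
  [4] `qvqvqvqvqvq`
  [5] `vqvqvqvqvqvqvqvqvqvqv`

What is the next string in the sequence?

Rewriting the 21 symbols of vqvqvqvqvqvqvqvqvqvqv one by one yields qvq v qvq v qvq v qvq v qvq v qvq v qvq v qvq v qvq v qvq v qvq; concatenated:

qvqvqvqvqvqvqvqvqvqvqvqvqvqvqvqvqvqvqvqvqvq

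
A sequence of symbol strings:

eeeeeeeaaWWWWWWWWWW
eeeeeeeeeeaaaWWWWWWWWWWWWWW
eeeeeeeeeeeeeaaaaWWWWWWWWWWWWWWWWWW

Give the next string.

eeeeeeeeeeeeeeeeaaaaaWWWWWWWWWWWWWWWWWWWWWW

Reading off run lengths: e runs 7, 10, 13; a runs 2, 3, 4; W runs 10, 14, 18 — each is linear in n, where the shown terms are n = 3, 4, 5.
For the next term, n = 6, so the run lengths are 16, 5, 22.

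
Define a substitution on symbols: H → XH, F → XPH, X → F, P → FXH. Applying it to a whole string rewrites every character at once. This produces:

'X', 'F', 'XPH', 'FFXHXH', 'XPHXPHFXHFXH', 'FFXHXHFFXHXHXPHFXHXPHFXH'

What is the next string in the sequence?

Applying the rule to each of the 24 symbols of FFXHXHFFXHXHXPHFXHXPHFXH gives the pieces XPH XPH F XH F XH XPH XPH F XH F XH F FXH XH XPH F XH F FXH XH XPH F XH, which concatenate to the answer.

XPHXPHFXHFXHXPHXPHFXHFXHFFXHXHXPHFXHFFXHXHXPHFXH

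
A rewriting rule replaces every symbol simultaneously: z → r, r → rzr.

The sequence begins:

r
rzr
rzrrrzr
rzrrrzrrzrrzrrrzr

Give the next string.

Rewriting the 17 symbols of rzrrrzrrzrrzrrrzr one by one yields rzr r rzr rzr rzr r rzr rzr r rzr rzr r rzr rzr rzr r rzr; concatenated:

rzrrrzrrzrrzrrrzrrzrrrzrrzrrrzrrzrrzrrrzr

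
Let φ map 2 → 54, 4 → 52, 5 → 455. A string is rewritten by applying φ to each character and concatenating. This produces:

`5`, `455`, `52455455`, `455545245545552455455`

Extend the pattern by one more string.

Replace each of the 21 characters of 455545245545552455455 in place — 52 455 455 455 52 455 54 52 455 455 52 455 455 455 54 52 455 455 52 455 455 — and concatenate.

5245545545552455545245545552455455455545245545552455455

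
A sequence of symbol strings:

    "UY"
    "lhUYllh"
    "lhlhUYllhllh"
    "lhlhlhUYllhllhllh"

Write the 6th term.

s(k+1) = lh·s(k)·llh, so each term gains lh as a prefix and llh as a suffix.
From lhlhlhUYllhllhllh, 2 further steps: lhlhlhUYllhllhllh → lhlhlhlhUYllhllhllhllh → (answer).

lhlhlhlhlhUYllhllhllhllhllh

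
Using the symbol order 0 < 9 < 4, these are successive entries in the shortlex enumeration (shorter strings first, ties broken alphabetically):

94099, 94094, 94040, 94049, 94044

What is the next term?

94900

Find the rightmost character of 94044 below 4, bump it to the next letter, and reset everything to its right to 0.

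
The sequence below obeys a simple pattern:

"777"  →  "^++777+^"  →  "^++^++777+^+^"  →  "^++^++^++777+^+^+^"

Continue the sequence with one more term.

s(k+1) = ^++·s(k)·+^, so each term gains ^++ as a prefix and +^ as a suffix.
Applying this once more to ^++^++^++777+^+^+^:

^++^++^++^++777+^+^+^+^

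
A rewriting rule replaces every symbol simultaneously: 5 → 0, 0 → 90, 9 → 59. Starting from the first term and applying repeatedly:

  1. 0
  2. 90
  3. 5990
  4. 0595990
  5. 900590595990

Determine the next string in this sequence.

599090059900590595990

Rewriting each symbol of 900590595990: 9→59, 0→90, 0→90, 5→0, 9→59, 0→90, 5→0, 9→59, 5→0, 9→59, 9→59, 0→90, which concatenates to 59 90 90 0 59 90 0 59 0 59 59 90.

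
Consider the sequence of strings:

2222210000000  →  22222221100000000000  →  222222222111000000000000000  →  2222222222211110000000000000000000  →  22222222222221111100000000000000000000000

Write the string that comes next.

Each string has the form 2^{2n+3} 1^{n} 0^{4n+3} (n = 1, 2, …).
For the next term, n = 6, so the run lengths are 15, 6, 27.

222222222222222111111000000000000000000000000000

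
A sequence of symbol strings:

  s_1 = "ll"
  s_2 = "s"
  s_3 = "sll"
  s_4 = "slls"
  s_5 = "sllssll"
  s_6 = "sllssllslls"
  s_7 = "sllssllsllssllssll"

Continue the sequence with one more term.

This is a Fibonacci-style word recurrence s(k) = s(k−1)·s(k−2): e.g. s·ll = sll.
So term 8 is sllssllsllssllssll·sllssllslls.

sllssllsllssllssllsllssllslls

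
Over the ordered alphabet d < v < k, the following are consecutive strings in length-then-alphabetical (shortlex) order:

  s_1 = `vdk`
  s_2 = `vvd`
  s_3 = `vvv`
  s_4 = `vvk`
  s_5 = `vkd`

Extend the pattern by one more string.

Treat vkd as a base-3 numeral over the given alphabet and add one, carrying through any trailing k's.

vkv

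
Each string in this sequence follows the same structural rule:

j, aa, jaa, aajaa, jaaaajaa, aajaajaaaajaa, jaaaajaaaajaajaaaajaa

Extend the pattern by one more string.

aajaajaaaajaajaaaajaaaajaajaaaajaa

This is a Fibonacci-style word recurrence s(k) = s(k−2)·s(k−1): e.g. j·aa = jaa.
The next term joins aajaajaaaajaa and jaaaajaaaajaajaaaajaa.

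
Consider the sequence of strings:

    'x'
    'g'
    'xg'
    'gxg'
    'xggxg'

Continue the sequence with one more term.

From term 3 onward, concatenate the second-to-last term with the last: x·g = xg, g·xg = gxg, …
So term 6 is gxg·xggxg.

gxgxggxg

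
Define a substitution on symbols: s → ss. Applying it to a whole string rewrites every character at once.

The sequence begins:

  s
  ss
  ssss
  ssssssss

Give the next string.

Apply φ to ssssssss symbol by symbol: s→ss, s→ss, s→ss, s→ss, s→ss, s→ss, s→ss, s→ss; joined: ss ss ss ss ss ss ss ss.

ssssssssssssssss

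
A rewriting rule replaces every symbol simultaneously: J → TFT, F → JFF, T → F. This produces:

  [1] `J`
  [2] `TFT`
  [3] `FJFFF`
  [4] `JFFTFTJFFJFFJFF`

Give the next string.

Rewriting the 15 symbols of JFFTFTJFFJFFJFF one by one yields TFT JFF JFF F JFF F TFT JFF JFF TFT JFF JFF TFT JFF JFF; concatenated:

TFTJFFJFFFJFFFTFTJFFJFFTFTJFFJFFTFTJFFJFF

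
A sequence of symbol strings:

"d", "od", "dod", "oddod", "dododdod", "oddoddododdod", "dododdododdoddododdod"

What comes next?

This is a Fibonacci-style word recurrence s(k) = s(k−2)·s(k−1): e.g. d·od = dod.
The next term joins oddoddododdod and dododdododdoddododdod.

oddoddododdoddododdododdoddododdod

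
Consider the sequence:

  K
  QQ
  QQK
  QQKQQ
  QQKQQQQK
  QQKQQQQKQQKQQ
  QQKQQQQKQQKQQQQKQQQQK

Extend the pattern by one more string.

Each term (from the third on) is the previous term followed by the one before it: term 3 = QQ·K = QQK.
The next term joins QQKQQQQKQQKQQQQKQQQQK and QQKQQQQKQQKQQ.

QQKQQQQKQQKQQQQKQQQQKQQKQQQQKQQKQQ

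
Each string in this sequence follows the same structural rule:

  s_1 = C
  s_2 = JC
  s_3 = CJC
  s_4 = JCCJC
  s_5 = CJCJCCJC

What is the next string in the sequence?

JCCJCCJCJCCJC

Each term (from the third on) is the two preceding terms concatenated in order: term 3 = C·JC = CJC.
So term 6 is JCCJC·CJCJCCJC.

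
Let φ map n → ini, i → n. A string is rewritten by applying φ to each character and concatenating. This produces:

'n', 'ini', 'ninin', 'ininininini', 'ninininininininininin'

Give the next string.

ininininininininininininininininininininini

φ(ninininininininininin) expands symbol-by-symbol to ini n ini n ini n ini n ini n ini n ini n ini n ini n ini n ini; joining the 21 pieces gives the next term.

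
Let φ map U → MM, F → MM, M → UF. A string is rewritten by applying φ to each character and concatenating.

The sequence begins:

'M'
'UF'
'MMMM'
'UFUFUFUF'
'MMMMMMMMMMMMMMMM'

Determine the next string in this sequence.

UFUFUFUFUFUFUFUFUFUFUFUFUFUFUFUF

Replace each of the 16 characters of MMMMMMMMMMMMMMMM in place — UF UF UF UF UF UF UF UF UF UF UF UF UF UF UF UF — and concatenate.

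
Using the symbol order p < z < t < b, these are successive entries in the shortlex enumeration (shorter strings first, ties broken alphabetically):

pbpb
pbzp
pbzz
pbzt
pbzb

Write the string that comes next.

Treat pbzb as a base-4 numeral over the given alphabet and add one, carrying through any trailing b's.

pbtp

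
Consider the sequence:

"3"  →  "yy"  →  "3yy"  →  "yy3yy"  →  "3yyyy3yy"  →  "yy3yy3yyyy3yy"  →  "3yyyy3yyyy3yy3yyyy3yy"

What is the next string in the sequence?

From term 3 onward, concatenate the second-to-last term with the last: 3·yy = 3yy, yy·3yy = yy3yy, …
The next term joins yy3yy3yyyy3yy and 3yyyy3yyyy3yy3yyyy3yy.

yy3yy3yyyy3yy3yyyy3yyyy3yy3yyyy3yy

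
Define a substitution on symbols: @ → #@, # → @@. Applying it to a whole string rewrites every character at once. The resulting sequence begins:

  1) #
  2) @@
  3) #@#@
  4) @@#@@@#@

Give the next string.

#@#@@@#@#@#@@@#@

Rewriting each symbol of @@#@@@#@: @→#@, @→#@, #→@@, @→#@, @→#@, @→#@, #→@@, @→#@, which concatenates to #@ #@ @@ #@ #@ #@ @@ #@.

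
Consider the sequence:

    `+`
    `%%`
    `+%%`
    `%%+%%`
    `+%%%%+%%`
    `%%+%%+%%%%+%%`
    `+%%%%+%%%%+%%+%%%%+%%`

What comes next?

From term 3 onward, concatenate the second-to-last term with the last: +·%% = +%%, %%·+%% = %%+%%, …
So term 8 is %%+%%+%%%%+%%·+%%%%+%%%%+%%+%%%%+%%.

%%+%%+%%%%+%%+%%%%+%%%%+%%+%%%%+%%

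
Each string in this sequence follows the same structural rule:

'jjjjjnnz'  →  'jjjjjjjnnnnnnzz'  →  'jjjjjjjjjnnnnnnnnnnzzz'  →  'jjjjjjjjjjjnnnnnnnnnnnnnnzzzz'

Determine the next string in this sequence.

jjjjjjjjjjjjjnnnnnnnnnnnnnnnnnnzzzzz

Reading off run lengths: j runs 5, 7, 9, 11; n runs 2, 6, 10, 14; z runs 1, 2, 3, 4 — each is linear in n (n = 1, 2, …).
Setting n = 5 gives 13, 18, 5 characters in each block.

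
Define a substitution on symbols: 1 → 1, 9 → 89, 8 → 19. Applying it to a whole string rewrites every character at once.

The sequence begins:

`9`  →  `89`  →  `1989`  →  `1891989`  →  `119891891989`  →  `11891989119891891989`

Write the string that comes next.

φ(11891989119891891989) expands symbol-by-symbol to 1 1 19 89 1 89 19 89 1 1 89 19 89 1 19 89 1 89 19 89; joining the 20 pieces gives the next term.

111989189198911891989119891891989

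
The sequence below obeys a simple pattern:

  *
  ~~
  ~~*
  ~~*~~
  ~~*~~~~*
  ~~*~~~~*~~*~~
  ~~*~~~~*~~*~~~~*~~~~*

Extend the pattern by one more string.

~~*~~~~*~~*~~~~*~~~~*~~*~~~~*~~*~~

This is a Fibonacci-style word recurrence s(k) = s(k−1)·s(k−2): e.g. ~~·* = ~~*.
Continuing: ~~*~~~~*~~*~~~~*~~~~* · ~~*~~~~*~~*~~ gives term 8.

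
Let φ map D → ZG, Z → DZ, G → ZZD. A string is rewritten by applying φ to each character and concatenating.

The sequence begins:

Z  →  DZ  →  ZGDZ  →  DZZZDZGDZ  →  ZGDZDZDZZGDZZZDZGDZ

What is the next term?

φ(ZGDZDZDZZGDZZZDZGDZ) expands symbol-by-symbol to DZ ZZD ZG DZ ZG DZ ZG DZ DZ ZZD ZG DZ DZ DZ ZG DZ ZZD ZG DZ; joining the 19 pieces gives the next term.

DZZZDZGDZZGDZZGDZDZZZDZGDZDZDZZGDZZZDZGDZ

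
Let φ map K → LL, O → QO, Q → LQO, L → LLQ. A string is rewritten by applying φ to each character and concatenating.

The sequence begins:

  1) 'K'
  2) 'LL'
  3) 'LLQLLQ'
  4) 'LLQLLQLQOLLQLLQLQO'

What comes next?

LLQLLQLQOLLQLLQLQOLLQLQOQOLLQLLQLQOLLQLLQLQOLLQLQOQO

Replace each of the 18 characters of LLQLLQLQOLLQLLQLQO in place — LLQ LLQ LQO LLQ LLQ LQO LLQ LQO QO LLQ LLQ LQO LLQ LLQ LQO LLQ LQO QO — and concatenate.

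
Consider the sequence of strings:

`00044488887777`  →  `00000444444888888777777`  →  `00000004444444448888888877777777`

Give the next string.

00000000044444444444488888888887777777777

The n-th term is 2n+1 0's then 3n 4's then 2n+2 8's then 2n+2 7's (n = 1, 2, …).
For the next term, n = 4, so the run lengths are 9, 12, 10, 10.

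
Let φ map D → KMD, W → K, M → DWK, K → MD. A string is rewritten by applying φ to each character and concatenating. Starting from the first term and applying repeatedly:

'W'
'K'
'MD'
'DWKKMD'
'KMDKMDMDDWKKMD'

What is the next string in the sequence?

Applying the rule to each of the 14 symbols of KMDKMDMDDWKKMD gives the pieces MD DWK KMD MD DWK KMD DWK KMD KMD K MD MD DWK KMD, which concatenate to the answer.

MDDWKKMDMDDWKKMDDWKKMDKMDKMDMDDWKKMD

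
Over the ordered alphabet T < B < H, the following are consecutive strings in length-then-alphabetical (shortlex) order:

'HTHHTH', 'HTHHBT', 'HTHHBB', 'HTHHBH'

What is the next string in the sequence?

The successor of HTHHBH increments the rightmost position that isn't already H and resets every position after it to T.

HTHHHT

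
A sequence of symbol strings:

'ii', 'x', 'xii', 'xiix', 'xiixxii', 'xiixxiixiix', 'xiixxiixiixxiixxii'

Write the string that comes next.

This is a Fibonacci-style word recurrence s(k) = s(k−1)·s(k−2): e.g. x·ii = xii.
So term 8 is xiixxiixiixxiixxii·xiixxiixiix.

xiixxiixiixxiixxiixiixxiixiix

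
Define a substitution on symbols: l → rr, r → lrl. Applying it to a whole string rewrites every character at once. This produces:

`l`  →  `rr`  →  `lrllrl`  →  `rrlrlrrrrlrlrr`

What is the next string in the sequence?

lrllrlrrlrlrrlrllrllrllrlrrlrlrrlrllrl

φ(rrlrlrrrrlrlrr) expands symbol-by-symbol to lrl lrl rr lrl rr lrl lrl lrl lrl rr lrl rr lrl lrl; joining the 14 pieces gives the next term.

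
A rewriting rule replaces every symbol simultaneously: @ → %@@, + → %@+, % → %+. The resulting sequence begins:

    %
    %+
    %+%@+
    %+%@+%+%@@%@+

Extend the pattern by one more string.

Replace each of the 13 characters of %+%@+%+%@@%@+ in place — %+ %@+ %+ %@@ %@+ %+ %@+ %+ %@@ %@@ %+ %@@ %@+ — and concatenate.

%+%@+%+%@@%@+%+%@+%+%@@%@@%+%@@%@+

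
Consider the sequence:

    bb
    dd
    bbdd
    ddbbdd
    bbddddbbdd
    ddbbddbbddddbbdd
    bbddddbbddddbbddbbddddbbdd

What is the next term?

ddbbddbbddddbbddbbddddbbddddbbddbbddddbbdd

Each term (from the third on) is the two preceding terms concatenated in order: term 3 = bb·dd = bbdd.
So term 8 is ddbbddbbddddbbdd·bbddddbbddddbbddbbddddbbdd.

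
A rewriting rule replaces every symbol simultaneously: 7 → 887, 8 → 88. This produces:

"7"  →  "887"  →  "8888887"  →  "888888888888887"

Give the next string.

Applying the rule to each of the 15 symbols of 888888888888887 gives the pieces 88 88 88 88 88 88 88 88 88 88 88 88 88 88 887, which concatenate to the answer.

8888888888888888888888888888887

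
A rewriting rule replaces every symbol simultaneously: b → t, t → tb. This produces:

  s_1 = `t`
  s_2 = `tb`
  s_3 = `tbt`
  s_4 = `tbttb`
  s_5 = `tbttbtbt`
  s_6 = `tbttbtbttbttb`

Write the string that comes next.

tbttbtbttbttbtbttbtbt

Replace each of the 13 characters of tbttbtbttbttb in place — tb t tb tb t tb t tb tb t tb tb t — and concatenate.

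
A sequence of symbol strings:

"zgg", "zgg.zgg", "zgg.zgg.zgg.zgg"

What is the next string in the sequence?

Every step duplicates the string with '.' between the halves.
Doubling zgg.zgg.zgg.zgg with '.' between the halves:

zgg.zgg.zgg.zgg.zgg.zgg.zgg.zgg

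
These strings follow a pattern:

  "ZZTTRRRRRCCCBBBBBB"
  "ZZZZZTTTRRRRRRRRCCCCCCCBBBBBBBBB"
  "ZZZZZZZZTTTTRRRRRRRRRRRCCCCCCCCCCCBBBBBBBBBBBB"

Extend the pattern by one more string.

ZZZZZZZZZZZTTTTTRRRRRRRRRRRRRRCCCCCCCCCCCCCCCBBBBBBBBBBBBBBB

Each string has the form Z^{3n-1} T^{n+1} R^{3n+2} C^{4n-1} B^{3n+3} (n = 1, 2, …).
For the next term, n = 4, so the run lengths are 11, 5, 14, 15, 15.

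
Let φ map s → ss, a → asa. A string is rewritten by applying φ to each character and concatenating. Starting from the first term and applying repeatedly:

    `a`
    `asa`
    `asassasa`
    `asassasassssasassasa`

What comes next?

φ(asassasassssasassasa) expands symbol-by-symbol to asa ss asa ss ss asa ss asa ss ss ss ss asa ss asa ss ss asa ss asa; joining the 20 pieces gives the next term.

asassasassssasassasassssssssasassasassssasassasa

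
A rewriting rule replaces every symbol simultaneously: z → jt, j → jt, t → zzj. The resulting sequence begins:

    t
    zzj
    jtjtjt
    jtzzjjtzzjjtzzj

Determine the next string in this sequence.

jtzzjjtjtjtjtzzjjtjtjtjtzzjjtjtjt

Replace each of the 15 characters of jtzzjjtzzjjtzzj in place — jt zzj jt jt jt jt zzj jt jt jt jt zzj jt jt jt — and concatenate.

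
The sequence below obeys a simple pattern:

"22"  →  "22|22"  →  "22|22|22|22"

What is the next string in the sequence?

s(k+1) = s(k)·|·s(k) — each term doubles the last with '|' between the halves.
Doubling 22|22|22|22 with '|' between the halves:

22|22|22|22|22|22|22|22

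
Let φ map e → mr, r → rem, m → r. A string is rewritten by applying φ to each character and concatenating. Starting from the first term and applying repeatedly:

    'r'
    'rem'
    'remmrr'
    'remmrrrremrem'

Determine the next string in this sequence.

Applying the rule to each of the 13 symbols of remmrrrremrem gives the pieces rem mr r r rem rem rem rem mr r rem mr r, which concatenate to the answer.

remmrrrremremremremmrrremmrr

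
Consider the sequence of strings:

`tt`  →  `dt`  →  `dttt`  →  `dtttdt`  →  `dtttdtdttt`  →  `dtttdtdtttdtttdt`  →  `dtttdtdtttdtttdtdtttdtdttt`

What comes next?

dtttdtdtttdtttdtdtttdtdtttdtttdtdtttdtttdt

From term 3 onward, concatenate the last term with the second-to-last: dt·tt = dttt, dttt·dt = dtttdt, …
The next term joins dtttdtdtttdtttdtdtttdtdttt and dtttdtdtttdtttdt.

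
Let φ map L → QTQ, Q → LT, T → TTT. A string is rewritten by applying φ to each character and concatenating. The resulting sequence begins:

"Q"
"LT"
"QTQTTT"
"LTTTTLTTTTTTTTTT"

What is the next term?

QTQTTTTTTTTTTTTQTQTTTTTTTTTTTTTTTTTTTTTTTTTTTTTT

φ(LTTTTLTTTTTTTTTT) expands symbol-by-symbol to QTQ TTT TTT TTT TTT QTQ TTT TTT TTT TTT TTT TTT TTT TTT TTT TTT; joining the 16 pieces gives the next term.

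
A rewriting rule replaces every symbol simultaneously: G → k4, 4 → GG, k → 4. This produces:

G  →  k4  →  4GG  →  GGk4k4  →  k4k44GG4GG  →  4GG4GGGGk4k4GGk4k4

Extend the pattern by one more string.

GGk4k4GGk4k4k4k44GG4GGk4k44GG4GG

Applying the rule to each of the 18 symbols of 4GG4GGGGk4k4GGk4k4 gives the pieces GG k4 k4 GG k4 k4 k4 k4 4 GG 4 GG k4 k4 4 GG 4 GG, which concatenate to the answer.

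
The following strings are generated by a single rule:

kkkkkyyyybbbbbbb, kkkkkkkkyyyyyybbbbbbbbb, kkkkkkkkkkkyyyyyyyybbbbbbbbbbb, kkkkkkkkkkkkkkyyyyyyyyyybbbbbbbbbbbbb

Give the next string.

kkkkkkkkkkkkkkkkkyyyyyyyyyyyybbbbbbbbbbbbbbb

Each string has the form k^{3n-1} y^{2n} b^{2n+3}, where the shown terms are n = 2, 3, 4, 5.
For the next term, n = 6, so the run lengths are 17, 12, 15.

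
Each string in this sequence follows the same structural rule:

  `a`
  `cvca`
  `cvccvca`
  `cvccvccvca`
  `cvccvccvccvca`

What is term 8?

The strings grow by a fixed prefix cvc each time.
From cvccvccvccvca, 3 further steps: cvccvccvccvca → cvccvccvccvccvca → cvccvccvccvccvccvca → (answer).

cvccvccvccvccvccvccvca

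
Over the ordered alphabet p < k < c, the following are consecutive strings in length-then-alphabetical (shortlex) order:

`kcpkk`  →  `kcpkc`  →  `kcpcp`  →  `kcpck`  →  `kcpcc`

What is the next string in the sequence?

The successor of kcpcc increments the rightmost position that isn't already c and resets every position after it to p.

kckpp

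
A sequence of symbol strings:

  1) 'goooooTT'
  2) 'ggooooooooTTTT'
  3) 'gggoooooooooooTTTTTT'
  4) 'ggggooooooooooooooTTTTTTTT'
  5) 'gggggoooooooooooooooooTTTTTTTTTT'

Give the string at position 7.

Term n consists of n g's, followed by 3n+2 o's, followed by 2n T's (n = 1, 2, …).
Setting n = 7 gives 7, 23, 14 characters in each block.

gggggggoooooooooooooooooooooooTTTTTTTTTTTTTT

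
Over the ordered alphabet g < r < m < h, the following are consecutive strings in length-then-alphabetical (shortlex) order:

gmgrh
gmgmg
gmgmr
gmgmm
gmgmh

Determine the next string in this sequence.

Find the rightmost character of gmgmh below h, bump it to the next letter, and reset everything to its right to g.

gmghg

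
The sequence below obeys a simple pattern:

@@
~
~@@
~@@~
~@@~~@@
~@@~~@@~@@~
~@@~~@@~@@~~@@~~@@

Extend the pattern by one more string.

~@@~~@@~@@~~@@~~@@~@@~~@@~@@~

Each term (from the third on) is the previous term followed by the one before it: term 3 = ~·@@ = ~@@.
Continuing: ~@@~~@@~@@~~@@~~@@ · ~@@~~@@~@@~ gives term 8.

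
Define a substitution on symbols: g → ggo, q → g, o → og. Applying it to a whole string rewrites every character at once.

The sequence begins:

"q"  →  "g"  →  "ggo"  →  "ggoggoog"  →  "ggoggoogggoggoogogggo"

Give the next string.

Replace each of the 21 characters of ggoggoogggoggoogogggo in place — ggo ggo og ggo ggo og og ggo ggo ggo og ggo ggo og og ggo og ggo ggo ggo og — and concatenate.

ggoggoogggoggoogogggoggoggoogggoggoogogggoogggoggoggoog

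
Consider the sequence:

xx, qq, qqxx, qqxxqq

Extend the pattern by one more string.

This is a Fibonacci-style word recurrence s(k) = s(k−1)·s(k−2): e.g. qq·xx = qqxx.
The next term joins qqxxqq and qqxx.

qqxxqqqqxx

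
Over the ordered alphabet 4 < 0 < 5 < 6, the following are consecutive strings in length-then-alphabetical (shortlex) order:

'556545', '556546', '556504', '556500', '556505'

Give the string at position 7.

556554

Continuing the enumeration 2 steps past 556505: 556505 → 556506 → (answer).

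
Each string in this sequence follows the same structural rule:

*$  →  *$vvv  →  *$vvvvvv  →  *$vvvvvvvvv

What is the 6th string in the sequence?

*$vvvvvvvvvvvvvvv

The strings grow by a fixed suffix vvv each time.
From *$vvvvvvvvv, 2 further steps: *$vvvvvvvvv → *$vvvvvvvvvvvv → (answer).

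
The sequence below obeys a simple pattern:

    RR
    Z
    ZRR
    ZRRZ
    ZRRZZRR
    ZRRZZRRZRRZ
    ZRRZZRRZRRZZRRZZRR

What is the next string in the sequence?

From term 3 onward, concatenate the last term with the second-to-last: Z·RR = ZRR, ZRR·Z = ZRRZ, …
Continuing: ZRRZZRRZRRZZRRZZRR · ZRRZZRRZRRZ gives term 8.

ZRRZZRRZRRZZRRZZRRZRRZZRRZRRZ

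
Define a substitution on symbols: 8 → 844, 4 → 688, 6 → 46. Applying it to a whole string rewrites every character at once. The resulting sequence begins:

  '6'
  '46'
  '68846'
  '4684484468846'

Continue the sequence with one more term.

φ(4684484468846) expands symbol-by-symbol to 688 46 844 688 688 844 688 688 46 844 844 688 46; joining the 13 pieces gives the next term.

688468446886888446886884684484468846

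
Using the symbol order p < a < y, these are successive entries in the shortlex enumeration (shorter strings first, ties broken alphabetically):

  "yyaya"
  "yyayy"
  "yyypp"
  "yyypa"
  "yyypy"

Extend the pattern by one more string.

yyyap

Find the rightmost character of yyypy below y, bump it to the next letter, and reset everything to its right to p.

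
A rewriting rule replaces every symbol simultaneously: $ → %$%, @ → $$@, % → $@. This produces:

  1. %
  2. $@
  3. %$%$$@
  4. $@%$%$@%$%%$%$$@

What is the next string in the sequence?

φ($@%$%$@%$%%$%$$@) expands symbol-by-symbol to %$% $$@ $@ %$% $@ %$% $$@ $@ %$% $@ $@ %$% $@ %$% %$% $$@; joining the 16 pieces gives the next term.

%$%$$@$@%$%$@%$%$$@$@%$%$@$@%$%$@%$%%$%$$@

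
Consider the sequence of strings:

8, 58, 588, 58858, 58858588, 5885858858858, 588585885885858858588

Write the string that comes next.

5885858858858588585885885858858858

Each term (from the third on) is the previous term followed by the one before it: term 3 = 58·8 = 588.
Continuing: 588585885885858858588 · 5885858858858 gives term 8.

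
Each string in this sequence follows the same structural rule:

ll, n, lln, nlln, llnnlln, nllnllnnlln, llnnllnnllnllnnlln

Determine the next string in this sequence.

From term 3 onward, concatenate the second-to-last term with the last: ll·n = lln, n·lln = nlln, …
The next term joins nllnllnnlln and llnnllnnllnllnnlln.

nllnllnnllnllnnllnnllnllnnlln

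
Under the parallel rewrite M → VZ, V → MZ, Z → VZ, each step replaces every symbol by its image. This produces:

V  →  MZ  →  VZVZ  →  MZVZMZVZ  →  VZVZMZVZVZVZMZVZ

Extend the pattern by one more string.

φ(VZVZMZVZVZVZMZVZ) expands symbol-by-symbol to MZ VZ MZ VZ VZ VZ MZ VZ MZ VZ MZ VZ VZ VZ MZ VZ; joining the 16 pieces gives the next term.

MZVZMZVZVZVZMZVZMZVZMZVZVZVZMZVZ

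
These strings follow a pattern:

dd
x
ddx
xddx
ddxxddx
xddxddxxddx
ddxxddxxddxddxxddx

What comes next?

This is a Fibonacci-style word recurrence s(k) = s(k−2)·s(k−1): e.g. dd·x = ddx.
The next term joins xddxddxxddx and ddxxddxxddxddxxddx.

xddxddxxddxddxxddxxddxddxxddx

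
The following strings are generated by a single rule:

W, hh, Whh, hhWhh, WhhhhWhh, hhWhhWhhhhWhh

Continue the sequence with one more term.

WhhhhWhhhhWhhWhhhhWhh

This is a Fibonacci-style word recurrence s(k) = s(k−2)·s(k−1): e.g. W·hh = Whh.
So term 7 is WhhhhWhh·hhWhhWhhhhWhh.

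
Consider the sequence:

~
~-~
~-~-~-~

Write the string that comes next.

Every step duplicates the string with '-' between the halves.
Doubling ~-~-~-~ with '-' between the halves:

~-~-~-~-~-~-~-~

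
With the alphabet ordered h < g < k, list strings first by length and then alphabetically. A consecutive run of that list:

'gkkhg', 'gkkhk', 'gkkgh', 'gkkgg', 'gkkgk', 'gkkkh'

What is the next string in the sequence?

The successor of gkkkh increments the rightmost position that isn't already k and resets every position after it to h.

gkkkg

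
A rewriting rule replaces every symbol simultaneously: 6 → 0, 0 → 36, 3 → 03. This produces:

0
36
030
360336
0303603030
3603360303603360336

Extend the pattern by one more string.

030360303036033603036030303603030

Applying the rule to each of the 19 symbols of 3603360303603360336 gives the pieces 03 0 36 03 03 0 36 03 36 03 0 36 03 03 0 36 03 03 0, which concatenate to the answer.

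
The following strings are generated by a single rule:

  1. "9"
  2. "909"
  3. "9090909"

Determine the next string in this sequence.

Every step duplicates the string with '0' between the halves.
Doubling 9090909 with '0' between the halves:

909090909090909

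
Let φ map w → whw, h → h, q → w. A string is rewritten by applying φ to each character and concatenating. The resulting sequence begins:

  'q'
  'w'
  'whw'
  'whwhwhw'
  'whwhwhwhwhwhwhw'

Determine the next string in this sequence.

whwhwhwhwhwhwhwhwhwhwhwhwhwhwhw

φ(whwhwhwhwhwhwhw) expands symbol-by-symbol to whw h whw h whw h whw h whw h whw h whw h whw; joining the 15 pieces gives the next term.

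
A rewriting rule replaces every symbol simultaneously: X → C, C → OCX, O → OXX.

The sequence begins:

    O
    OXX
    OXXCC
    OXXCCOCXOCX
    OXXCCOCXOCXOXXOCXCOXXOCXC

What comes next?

Applying the rule to each of the 25 symbols of OXXCCOCXOCXOXXOCXCOXXOCXC gives the pieces OXX C C OCX OCX OXX OCX C OXX OCX C OXX C C OXX OCX C OCX OXX C C OXX OCX C OCX, which concatenate to the answer.

OXXCCOCXOCXOXXOCXCOXXOCXCOXXCCOXXOCXCOCXOXXCCOXXOCXCOCX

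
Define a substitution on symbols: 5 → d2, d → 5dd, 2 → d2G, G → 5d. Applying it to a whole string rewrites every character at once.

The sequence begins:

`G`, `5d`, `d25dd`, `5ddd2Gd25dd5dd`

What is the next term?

Rewriting the 14 symbols of 5ddd2Gd25dd5dd one by one yields d2 5dd 5dd 5dd d2G 5d 5dd d2G d2 5dd 5dd d2 5dd 5dd; concatenated:

d25dd5dd5ddd2G5d5ddd2Gd25dd5ddd25dd5dd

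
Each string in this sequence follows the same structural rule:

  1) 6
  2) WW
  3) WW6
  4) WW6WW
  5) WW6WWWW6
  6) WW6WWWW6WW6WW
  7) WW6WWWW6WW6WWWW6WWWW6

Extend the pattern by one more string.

WW6WWWW6WW6WWWW6WWWW6WW6WWWW6WW6WW

From term 3 onward, concatenate the last term with the second-to-last: WW·6 = WW6, WW6·WW = WW6WW, …
The next term joins WW6WWWW6WW6WWWW6WWWW6 and WW6WWWW6WW6WW.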